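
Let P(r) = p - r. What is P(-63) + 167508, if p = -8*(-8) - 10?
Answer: 167625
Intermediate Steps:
p = 54 (p = 64 - 10 = 54)
P(r) = 54 - r
P(-63) + 167508 = (54 - 1*(-63)) + 167508 = (54 + 63) + 167508 = 117 + 167508 = 167625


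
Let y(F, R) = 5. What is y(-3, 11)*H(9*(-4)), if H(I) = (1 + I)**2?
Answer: 6125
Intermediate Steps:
y(-3, 11)*H(9*(-4)) = 5*(1 + 9*(-4))**2 = 5*(1 - 36)**2 = 5*(-35)**2 = 5*1225 = 6125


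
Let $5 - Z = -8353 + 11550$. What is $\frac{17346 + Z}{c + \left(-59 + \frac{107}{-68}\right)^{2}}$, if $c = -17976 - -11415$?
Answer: $- \frac{21816032}{4457301} \approx -4.8944$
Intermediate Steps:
$c = -6561$ ($c = -17976 + 11415 = -6561$)
$Z = -3192$ ($Z = 5 - \left(-8353 + 11550\right) = 5 - 3197 = -3192$)
$\frac{17346 + Z}{c + \left(-59 + \frac{107}{-68}\right)^{2}} = \frac{17346 - 3192}{-6561 + \left(-59 + \frac{107}{-68}\right)^{2}} = \frac{14154}{-6561 + \left(-59 + 107 \left(- \frac{1}{68}\right)\right)^{2}} = \frac{14154}{-6561 + \left(-59 - \frac{107}{68}\right)^{2}} = \frac{14154}{-6561 + \left(- \frac{4119}{68}\right)^{2}} = \frac{14154}{-6561 + \frac{16966161}{4624}} = \frac{14154}{- \frac{13371903}{4624}} = 14154 \left(- \frac{4624}{13371903}\right) = - \frac{21816032}{4457301}$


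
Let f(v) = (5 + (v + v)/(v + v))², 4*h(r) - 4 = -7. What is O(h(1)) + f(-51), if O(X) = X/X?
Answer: 37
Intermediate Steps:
h(r) = -¾ (h(r) = 1 + (¼)*(-7) = 1 - 7/4 = -¾)
O(X) = 1
f(v) = 36 (f(v) = (5 + (2*v)/((2*v)))² = (5 + (2*v)*(1/(2*v)))² = (5 + 1)² = 6² = 36)
O(h(1)) + f(-51) = 1 + 36 = 37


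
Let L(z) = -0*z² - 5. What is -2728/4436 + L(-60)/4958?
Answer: -3386901/5498422 ≈ -0.61598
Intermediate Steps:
L(z) = -5 (L(z) = -2*0 - 5 = 0 - 5 = -5)
-2728/4436 + L(-60)/4958 = -2728/4436 - 5/4958 = -2728*1/4436 - 5*1/4958 = -682/1109 - 5/4958 = -3386901/5498422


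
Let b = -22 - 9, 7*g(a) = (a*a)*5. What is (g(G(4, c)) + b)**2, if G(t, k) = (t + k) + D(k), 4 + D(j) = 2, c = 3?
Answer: 8464/49 ≈ 172.73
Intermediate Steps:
D(j) = -2 (D(j) = -4 + 2 = -2)
G(t, k) = -2 + k + t (G(t, k) = (t + k) - 2 = (k + t) - 2 = -2 + k + t)
g(a) = 5*a**2/7 (g(a) = ((a*a)*5)/7 = (a**2*5)/7 = (5*a**2)/7 = 5*a**2/7)
b = -31
(g(G(4, c)) + b)**2 = (5*(-2 + 3 + 4)**2/7 - 31)**2 = ((5/7)*5**2 - 31)**2 = ((5/7)*25 - 31)**2 = (125/7 - 31)**2 = (-92/7)**2 = 8464/49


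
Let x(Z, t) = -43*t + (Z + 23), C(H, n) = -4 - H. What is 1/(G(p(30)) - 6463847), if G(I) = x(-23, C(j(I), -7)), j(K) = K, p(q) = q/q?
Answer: -1/6463632 ≈ -1.5471e-7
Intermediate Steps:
p(q) = 1
x(Z, t) = 23 + Z - 43*t (x(Z, t) = -43*t + (23 + Z) = 23 + Z - 43*t)
G(I) = 172 + 43*I (G(I) = 23 - 23 - 43*(-4 - I) = 23 - 23 + (172 + 43*I) = 172 + 43*I)
1/(G(p(30)) - 6463847) = 1/((172 + 43*1) - 6463847) = 1/((172 + 43) - 6463847) = 1/(215 - 6463847) = 1/(-6463632) = -1/6463632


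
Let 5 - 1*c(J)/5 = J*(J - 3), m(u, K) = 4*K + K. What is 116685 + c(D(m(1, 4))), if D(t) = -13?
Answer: 115670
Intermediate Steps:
m(u, K) = 5*K
c(J) = 25 - 5*J*(-3 + J) (c(J) = 25 - 5*J*(J - 3) = 25 - 5*J*(-3 + J))
116685 + c(D(m(1, 4))) = 116685 + (25 - 5*(-13)**2 + 15*(-13)) = 116685 + (25 - 5*169 - 195) = 116685 + (25 - 845 - 195) = 116685 - 1015 = 115670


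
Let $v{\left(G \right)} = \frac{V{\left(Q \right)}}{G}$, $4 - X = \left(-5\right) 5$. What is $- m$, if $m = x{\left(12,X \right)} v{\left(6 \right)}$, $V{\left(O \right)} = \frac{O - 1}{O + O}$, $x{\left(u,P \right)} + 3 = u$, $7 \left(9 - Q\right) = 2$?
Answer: $- \frac{81}{122} \approx -0.66393$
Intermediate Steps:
$Q = \frac{61}{7}$ ($Q = 9 - \frac{2}{7} = \frac{61}{7} \approx 8.7143$)
$X = 29$ ($X = 4 - \left(-5\right) 5 = 4 - -25 = 4 + 25 = 29$)
$x{\left(u,P \right)} = -3 + u$
$V{\left(O \right)} = \frac{-1 + O}{2 O}$
$v{\left(G \right)} = \frac{27}{61 G}$ ($v{\left(G \right)} = \frac{\frac{1}{2} \frac{1}{\frac{61}{7}} \left(-1 + \frac{61}{7}\right)}{G} = \frac{\frac{1}{2} \cdot \frac{7}{61} \cdot \frac{54}{7}}{G} = \frac{27}{61 G}$)
$m = \frac{81}{122}$ ($m = \left(-3 + 12\right) \frac{27}{61 \cdot 6} = 9 \cdot \frac{27}{61} \cdot \frac{1}{6} = 9 \cdot \frac{9}{122} = \frac{81}{122} \approx 0.66393$)
$- m = \left(-1\right) \frac{81}{122} = - \frac{81}{122}$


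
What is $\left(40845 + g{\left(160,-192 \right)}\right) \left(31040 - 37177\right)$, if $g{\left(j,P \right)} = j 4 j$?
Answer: $-879094565$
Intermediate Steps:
$g{\left(j,P \right)} = 4 j^{2}$ ($g{\left(j,P \right)} = 4 j j = 4 j^{2}$)
$\left(40845 + g{\left(160,-192 \right)}\right) \left(31040 - 37177\right) = \left(40845 + 4 \cdot 160^{2}\right) \left(31040 - 37177\right) = \left(40845 + 4 \cdot 25600\right) \left(-6137\right) = \left(40845 + 102400\right) \left(-6137\right) = 143245 \left(-6137\right) = -879094565$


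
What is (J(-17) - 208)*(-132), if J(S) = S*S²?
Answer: 675972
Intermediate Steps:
J(S) = S³
(J(-17) - 208)*(-132) = ((-17)³ - 208)*(-132) = (-4913 - 208)*(-132) = -5121*(-132) = 675972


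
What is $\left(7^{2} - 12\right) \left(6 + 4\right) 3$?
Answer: $1110$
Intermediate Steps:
$\left(7^{2} - 12\right) \left(6 + 4\right) 3 = \left(49 - 12\right) 10 \cdot 3 = \left(49 - 12\right) 30 = 37 \cdot 30 = 1110$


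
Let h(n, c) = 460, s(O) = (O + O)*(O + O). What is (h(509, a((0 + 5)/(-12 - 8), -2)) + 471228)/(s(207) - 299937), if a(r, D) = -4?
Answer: -67384/18363 ≈ -3.6696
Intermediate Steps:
s(O) = 4*O² (s(O) = (2*O)*(2*O) = 4*O²)
(h(509, a((0 + 5)/(-12 - 8), -2)) + 471228)/(s(207) - 299937) = (460 + 471228)/(4*207² - 299937) = 471688/(4*42849 - 299937) = 471688/(171396 - 299937) = 471688/(-128541) = 471688*(-1/128541) = -67384/18363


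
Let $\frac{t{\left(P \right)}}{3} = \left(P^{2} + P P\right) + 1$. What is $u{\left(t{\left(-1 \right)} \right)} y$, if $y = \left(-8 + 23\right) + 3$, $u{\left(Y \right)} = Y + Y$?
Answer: $324$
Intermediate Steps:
$t{\left(P \right)} = 3 + 6 P^{2}$ ($t{\left(P \right)} = 3 \left(\left(P^{2} + P P\right) + 1\right) = 3 \left(\left(P^{2} + P^{2}\right) + 1\right) = 3 \left(2 P^{2} + 1\right) = 3 \left(1 + 2 P^{2}\right) = 3 + 6 P^{2}$)
$u{\left(Y \right)} = 2 Y$
$y = 18$ ($y = 15 + 3 = 18$)
$u{\left(t{\left(-1 \right)} \right)} y = 2 \left(3 + 6 \left(-1\right)^{2}\right) 18 = 2 \left(3 + 6 \cdot 1\right) 18 = 2 \left(3 + 6\right) 18 = 2 \cdot 9 \cdot 18 = 18 \cdot 18 = 324$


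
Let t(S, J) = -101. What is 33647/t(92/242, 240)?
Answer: -33647/101 ≈ -333.14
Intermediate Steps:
33647/t(92/242, 240) = 33647/(-101) = 33647*(-1/101) = -33647/101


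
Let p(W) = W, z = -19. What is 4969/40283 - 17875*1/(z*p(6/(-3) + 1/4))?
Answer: -2879573623/5357639 ≈ -537.47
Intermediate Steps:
4969/40283 - 17875*1/(z*p(6/(-3) + 1/4)) = 4969/40283 - 17875*(-1/(19*(6/(-3) + 1/4))) = 4969*(1/40283) - 17875*(-1/(19*(6*(-⅓) + 1*(¼)))) = 4969/40283 - 17875*(-1/(19*(-2 + ¼))) = 4969/40283 - 17875/((-7/4*(-19))) = 4969/40283 - 17875/133/4 = 4969/40283 - 17875*4/133 = 4969/40283 - 71500/133 = -2879573623/5357639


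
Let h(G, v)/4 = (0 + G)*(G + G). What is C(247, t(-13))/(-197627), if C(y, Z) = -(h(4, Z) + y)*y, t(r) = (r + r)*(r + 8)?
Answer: 92625/197627 ≈ 0.46869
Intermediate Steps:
t(r) = 2*r*(8 + r) (t(r) = (2*r)*(8 + r) = 2*r*(8 + r))
h(G, v) = 8*G² (h(G, v) = 4*((0 + G)*(G + G)) = 4*(G*(2*G)) = 4*(2*G²) = 8*G²)
C(y, Z) = -y*(128 + y) (C(y, Z) = -(8*4² + y)*y = -(8*16 + y)*y = -(128 + y)*y = -y*(128 + y))
C(247, t(-13))/(-197627) = -1*247*(128 + 247)/(-197627) = -1*247*375*(-1/197627) = -92625*(-1/197627) = 92625/197627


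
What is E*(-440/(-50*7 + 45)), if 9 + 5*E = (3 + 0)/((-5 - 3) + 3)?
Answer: -4224/1525 ≈ -2.7698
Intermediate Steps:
E = -48/25 (E = -9/5 + ((3 + 0)/((-5 - 3) + 3))/5 = -9/5 + (3/(-8 + 3))/5 = -9/5 + (3/(-5))/5 = -9/5 + (3*(-⅕))/5 = -9/5 + (⅕)*(-⅗) = -9/5 - 3/25 = -48/25 ≈ -1.9200)
E*(-440/(-50*7 + 45)) = -(-4224)/(5*(-50*7 + 45)) = -(-4224)/(5*(-350 + 45)) = -(-4224)/(5*(-305)) = -(-4224)*(-1)/(5*305) = -48/25*88/61 = -4224/1525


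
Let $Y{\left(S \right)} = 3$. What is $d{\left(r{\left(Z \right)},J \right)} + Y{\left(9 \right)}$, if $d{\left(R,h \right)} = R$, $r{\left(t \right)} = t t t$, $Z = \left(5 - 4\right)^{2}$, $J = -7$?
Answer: $4$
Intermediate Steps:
$Z = 1$ ($Z = 1^{2} = 1$)
$r{\left(t \right)} = t^{3}$ ($r{\left(t \right)} = t^{2} t = t^{3}$)
$d{\left(r{\left(Z \right)},J \right)} + Y{\left(9 \right)} = 1^{3} + 3 = 1 + 3 = 4$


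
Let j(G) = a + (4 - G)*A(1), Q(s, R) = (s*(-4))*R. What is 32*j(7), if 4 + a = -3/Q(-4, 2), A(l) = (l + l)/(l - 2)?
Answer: 61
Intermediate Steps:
A(l) = 2*l/(-2 + l) (A(l) = (2*l)/(-2 + l) = 2*l/(-2 + l))
Q(s, R) = -4*R*s (Q(s, R) = (-4*s)*R = -4*R*s)
a = -131/32 (a = -4 - 3/((-4*2*(-4))) = -4 - 3/32 = -131/32 ≈ -4.0938)
j(G) = -387/32 + 2*G (j(G) = -131/32 + (4 - G)*(2*1/(-2 + 1)) = -131/32 + (4 - G)*(2*1/(-1)) = -131/32 + (4 - G)*(2*1*(-1)) = -131/32 + (4 - G)*(-2) = -131/32 + (-8 + 2*G) = -387/32 + 2*G)
32*j(7) = 32*(-387/32 + 2*7) = 32*(-387/32 + 14) = 32*(61/32) = 61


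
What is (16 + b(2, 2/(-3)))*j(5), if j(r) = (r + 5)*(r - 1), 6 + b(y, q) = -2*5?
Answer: 0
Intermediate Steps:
b(y, q) = -16 (b(y, q) = -6 - 2*5 = -6 - 10 = -16)
j(r) = (-1 + r)*(5 + r) (j(r) = (5 + r)*(-1 + r) = (-1 + r)*(5 + r))
(16 + b(2, 2/(-3)))*j(5) = (16 - 16)*(-5 + 5² + 4*5) = 0*(-5 + 25 + 20) = 0*40 = 0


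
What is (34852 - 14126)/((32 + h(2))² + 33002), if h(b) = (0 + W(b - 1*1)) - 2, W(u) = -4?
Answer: 10363/16839 ≈ 0.61542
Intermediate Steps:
h(b) = -6 (h(b) = (0 - 4) - 2 = -4 - 2 = -6)
(34852 - 14126)/((32 + h(2))² + 33002) = (34852 - 14126)/((32 - 6)² + 33002) = 20726/(26² + 33002) = 20726/(676 + 33002) = 20726/33678 = 20726*(1/33678) = 10363/16839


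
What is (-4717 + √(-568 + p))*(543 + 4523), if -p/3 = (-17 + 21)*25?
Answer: -23896322 + 10132*I*√217 ≈ -2.3896e+7 + 1.4925e+5*I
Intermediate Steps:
p = -300 (p = -3*(-17 + 21)*25 = -12*25 = -3*100 = -300)
(-4717 + √(-568 + p))*(543 + 4523) = (-4717 + √(-568 - 300))*(543 + 4523) = (-4717 + √(-868))*5066 = (-4717 + 2*I*√217)*5066 = -23896322 + 10132*I*√217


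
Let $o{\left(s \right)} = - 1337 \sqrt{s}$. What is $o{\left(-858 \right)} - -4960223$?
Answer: $4960223 - 1337 i \sqrt{858} \approx 4.9602 \cdot 10^{6} - 39163.0 i$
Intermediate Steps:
$o{\left(-858 \right)} - -4960223 = - 1337 \sqrt{-858} - -4960223 = - 1337 i \sqrt{858} + 4960223 = 4960223 - 1337 i \sqrt{858}$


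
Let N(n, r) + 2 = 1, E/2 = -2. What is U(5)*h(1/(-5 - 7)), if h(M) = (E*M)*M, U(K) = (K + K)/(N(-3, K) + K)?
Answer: -5/72 ≈ -0.069444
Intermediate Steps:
E = -4 (E = 2*(-2) = -4)
N(n, r) = -1 (N(n, r) = -2 + 1 = -1)
U(K) = 2*K/(-1 + K) (U(K) = (K + K)/(-1 + K) = (2*K)/(-1 + K) = 2*K/(-1 + K))
h(M) = -4*M² (h(M) = (-4*M)*M = -4*M²)
U(5)*h(1/(-5 - 7)) = (2*5/(-1 + 5))*(-4/(-5 - 7)²) = (2*5/4)*(-4*(1/(-12))²) = (2*5*(¼))*(-4*(-1/12)²) = 5*(-4*1/144)/2 = (5/2)*(-1/36) = -5/72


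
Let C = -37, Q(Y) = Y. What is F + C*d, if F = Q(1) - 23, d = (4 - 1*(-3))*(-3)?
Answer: 755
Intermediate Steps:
d = -21 (d = (4 + 3)*(-3) = 7*(-3) = -21)
F = -22 (F = 1 - 23 = -22)
F + C*d = -22 - 37*(-21) = -22 + 777 = 755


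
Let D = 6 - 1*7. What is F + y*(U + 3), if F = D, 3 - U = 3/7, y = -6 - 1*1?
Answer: -40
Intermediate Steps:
y = -7 (y = -6 - 1 = -7)
U = 18/7 (U = 3 - 3/7 = 18/7 ≈ 2.5714)
D = -1 (D = 6 - 7 = -1)
F = -1
F + y*(U + 3) = -1 - 7*(18/7 + 3) = -1 - 7*39/7 = -1 - 39 = -40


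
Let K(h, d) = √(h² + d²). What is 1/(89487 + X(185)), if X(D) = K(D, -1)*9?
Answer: 9943/889461207 - √34226/889461207 ≈ 1.0971e-5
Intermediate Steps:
K(h, d) = √(d² + h²)
X(D) = 9*√(1 + D²) (X(D) = √((-1)² + D²)*9 = √(1 + D²)*9 = 9*√(1 + D²))
1/(89487 + X(185)) = 1/(89487 + 9*√(1 + 185²)) = 1/(89487 + 9*√(1 + 34225)) = 1/(89487 + 9*√34226)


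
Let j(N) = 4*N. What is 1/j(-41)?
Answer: -1/164 ≈ -0.0060976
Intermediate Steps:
1/j(-41) = 1/(4*(-41)) = 1/(-164) = -1/164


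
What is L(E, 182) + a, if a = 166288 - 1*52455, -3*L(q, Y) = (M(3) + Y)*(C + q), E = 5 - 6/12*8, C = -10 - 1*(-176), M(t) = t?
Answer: 310604/3 ≈ 1.0353e+5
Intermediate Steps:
C = 166 (C = -10 + 176 = 166)
E = 1 (E = 5 - 6*1/12*8 = 5 - ½*8 = 5 - 4 = 1)
L(q, Y) = -(3 + Y)*(166 + q)/3
a = 113833 (a = 166288 - 52455 = 113833)
L(E, 182) + a = (-166 - 1*1 - 166/3*182 - ⅓*182*1) + 113833 = (-166 - 1 - 30212/3 - 182/3) + 113833 = -30895/3 + 113833 = 310604/3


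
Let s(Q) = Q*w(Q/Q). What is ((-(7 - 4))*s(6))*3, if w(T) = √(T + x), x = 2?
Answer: -54*√3 ≈ -93.531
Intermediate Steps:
w(T) = √(2 + T) (w(T) = √(T + 2) = √(2 + T))
s(Q) = Q*√3 (s(Q) = Q*√(2 + Q/Q) = Q*√(2 + 1) = Q*√3)
((-(7 - 4))*s(6))*3 = ((-(7 - 4))*(6*√3))*3 = ((-1*3)*(6*√3))*3 = -18*√3*3 = -54*√3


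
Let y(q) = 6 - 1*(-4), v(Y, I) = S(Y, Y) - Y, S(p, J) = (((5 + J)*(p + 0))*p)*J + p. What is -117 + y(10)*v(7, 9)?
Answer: 41043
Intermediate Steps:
S(p, J) = p + J*p**2*(5 + J) (S(p, J) = (((5 + J)*p)*p)*J + p = ((p*(5 + J))*p)*J + p = (p**2*(5 + J))*J + p = J*p**2*(5 + J) + p = p + J*p**2*(5 + J))
v(Y, I) = -Y + Y*(1 + Y**3 + 5*Y**2) (v(Y, I) = Y*(1 + Y*Y**2 + 5*Y*Y) - Y = Y*(1 + Y**3 + 5*Y**2) - Y = -Y + Y*(1 + Y**3 + 5*Y**2))
y(q) = 10 (y(q) = 6 + 4 = 10)
-117 + y(10)*v(7, 9) = -117 + 10*(7**3*(5 + 7)) = -117 + 10*(343*12) = -117 + 10*4116 = -117 + 41160 = 41043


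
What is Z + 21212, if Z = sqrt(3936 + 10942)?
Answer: 21212 + sqrt(14878) ≈ 21334.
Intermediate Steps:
Z = sqrt(14878) ≈ 121.98
Z + 21212 = sqrt(14878) + 21212 = 21212 + sqrt(14878)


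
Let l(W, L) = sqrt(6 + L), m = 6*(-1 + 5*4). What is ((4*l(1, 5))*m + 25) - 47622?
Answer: -47597 + 456*sqrt(11) ≈ -46085.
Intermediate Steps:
m = 114 (m = 6*(-1 + 20) = 6*19 = 114)
((4*l(1, 5))*m + 25) - 47622 = ((4*sqrt(6 + 5))*114 + 25) - 47622 = ((4*sqrt(11))*114 + 25) - 47622 = (456*sqrt(11) + 25) - 47622 = (25 + 456*sqrt(11)) - 47622 = -47597 + 456*sqrt(11)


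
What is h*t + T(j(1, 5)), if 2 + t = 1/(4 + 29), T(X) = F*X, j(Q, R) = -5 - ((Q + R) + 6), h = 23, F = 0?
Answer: -1495/33 ≈ -45.303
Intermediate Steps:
j(Q, R) = -11 - Q - R (j(Q, R) = -5 - (6 + Q + R) = -5 + (-6 - Q - R) = -11 - Q - R)
T(X) = 0 (T(X) = 0*X = 0)
t = -65/33 (t = -2 + 1/(4 + 29) = -2 + 1/33 = -65/33 ≈ -1.9697)
h*t + T(j(1, 5)) = 23*(-65/33) + 0 = -1495/33 + 0 = -1495/33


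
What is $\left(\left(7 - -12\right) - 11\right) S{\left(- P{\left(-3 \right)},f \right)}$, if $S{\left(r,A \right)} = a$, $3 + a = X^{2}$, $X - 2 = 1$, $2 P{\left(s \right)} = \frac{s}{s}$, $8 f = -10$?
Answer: $48$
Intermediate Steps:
$f = - \frac{5}{4}$ ($f = \frac{1}{8} \left(-10\right) = - \frac{5}{4} \approx -1.25$)
$P{\left(s \right)} = \frac{1}{2}$ ($P{\left(s \right)} = \frac{s \frac{1}{s}}{2} = \frac{1}{2} \cdot 1 = \frac{1}{2}$)
$X = 3$ ($X = 2 + 1 = 3$)
$a = 6$ ($a = -3 + 3^{2} = -3 + 9 = 6$)
$S{\left(r,A \right)} = 6$
$\left(\left(7 - -12\right) - 11\right) S{\left(- P{\left(-3 \right)},f \right)} = \left(\left(7 - -12\right) - 11\right) 6 = \left(\left(7 + 12\right) - 11\right) 6 = \left(19 - 11\right) 6 = 8 \cdot 6 = 48$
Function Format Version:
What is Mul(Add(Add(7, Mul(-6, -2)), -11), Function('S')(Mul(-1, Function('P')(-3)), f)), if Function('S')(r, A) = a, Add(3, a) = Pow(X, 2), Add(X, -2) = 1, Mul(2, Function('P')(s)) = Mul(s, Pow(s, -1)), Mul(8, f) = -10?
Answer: 48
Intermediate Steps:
f = Rational(-5, 4) (f = Mul(Rational(1, 8), -10) = Rational(-5, 4) ≈ -1.2500)
Function('P')(s) = Rational(1, 2) (Function('P')(s) = Mul(Rational(1, 2), Mul(s, Pow(s, -1))) = Mul(Rational(1, 2), 1) = Rational(1, 2))
X = 3 (X = Add(2, 1) = 3)
a = 6 (a = Add(-3, Pow(3, 2)) = Add(-3, 9) = 6)
Function('S')(r, A) = 6
Mul(Add(Add(7, Mul(-6, -2)), -11), Function('S')(Mul(-1, Function('P')(-3)), f)) = Mul(Add(Add(7, Mul(-6, -2)), -11), 6) = Mul(Add(Add(7, 12), -11), 6) = Mul(Add(19, -11), 6) = Mul(8, 6) = 48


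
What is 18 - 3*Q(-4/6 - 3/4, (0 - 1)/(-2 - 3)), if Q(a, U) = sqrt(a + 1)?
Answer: 18 - I*sqrt(15)/2 ≈ 18.0 - 1.9365*I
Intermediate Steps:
Q(a, U) = sqrt(1 + a)
18 - 3*Q(-4/6 - 3/4, (0 - 1)/(-2 - 3)) = 18 - 3*sqrt(1 + (-4/6 - 3/4)) = 18 - 3*sqrt(1 + (-4*1/6 - 3*1/4)) = 18 - 3*sqrt(1 + (-2/3 - 3/4)) = 18 - 3*sqrt(1 - 17/12) = 18 - I*sqrt(15)/2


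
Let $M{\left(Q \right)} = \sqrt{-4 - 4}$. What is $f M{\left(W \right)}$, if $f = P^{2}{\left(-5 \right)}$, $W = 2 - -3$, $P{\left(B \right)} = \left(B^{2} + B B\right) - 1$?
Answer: $4802 i \sqrt{2} \approx 6791.1 i$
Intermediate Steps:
$P{\left(B \right)} = -1 + 2 B^{2}$ ($P{\left(B \right)} = \left(B^{2} + B^{2}\right) - 1 = 2 B^{2} - 1 = -1 + 2 B^{2}$)
$W = 5$ ($W = 2 + 3 = 5$)
$f = 2401$ ($f = \left(-1 + 2 \left(-5\right)^{2}\right)^{2} = \left(-1 + 2 \cdot 25\right)^{2} = \left(-1 + 50\right)^{2} = 49^{2} = 2401$)
$M{\left(Q \right)} = 2 i \sqrt{2}$ ($M{\left(Q \right)} = \sqrt{-8} = 2 i \sqrt{2}$)
$f M{\left(W \right)} = 2401 \cdot 2 i \sqrt{2} = 4802 i \sqrt{2}$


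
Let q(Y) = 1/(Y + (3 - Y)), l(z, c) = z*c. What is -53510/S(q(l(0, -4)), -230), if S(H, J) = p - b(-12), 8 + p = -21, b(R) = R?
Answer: 53510/17 ≈ 3147.6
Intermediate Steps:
l(z, c) = c*z
p = -29 (p = -8 - 21 = -29)
q(Y) = ⅓ (q(Y) = 1/3 = ⅓)
S(H, J) = -17 (S(H, J) = -29 - 1*(-12) = -29 + 12 = -17)
-53510/S(q(l(0, -4)), -230) = -53510/(-17) = -53510*(-1/17) = 53510/17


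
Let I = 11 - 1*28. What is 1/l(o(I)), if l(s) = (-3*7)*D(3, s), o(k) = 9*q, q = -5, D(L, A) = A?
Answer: 1/945 ≈ 0.0010582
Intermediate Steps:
I = -17 (I = 11 - 28 = -17)
o(k) = -45 (o(k) = 9*(-5) = -45)
l(s) = -21*s (l(s) = (-3*7)*s = -21*s)
1/l(o(I)) = 1/(-21*(-45)) = 1/945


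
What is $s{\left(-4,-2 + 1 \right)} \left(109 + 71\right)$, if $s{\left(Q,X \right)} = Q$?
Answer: $-720$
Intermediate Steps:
$s{\left(-4,-2 + 1 \right)} \left(109 + 71\right) = - 4 \left(109 + 71\right) = \left(-4\right) 180 = -720$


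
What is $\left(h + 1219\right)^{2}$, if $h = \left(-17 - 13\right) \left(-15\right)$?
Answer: $2785561$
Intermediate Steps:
$h = 450$ ($h = \left(-30\right) \left(-15\right) = 450$)
$\left(h + 1219\right)^{2} = \left(450 + 1219\right)^{2} = 1669^{2} = 2785561$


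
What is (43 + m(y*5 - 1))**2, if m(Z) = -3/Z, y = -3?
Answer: 477481/256 ≈ 1865.2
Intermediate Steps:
(43 + m(y*5 - 1))**2 = (43 - 3/(-3*5 - 1))**2 = (43 - 3/(-15 - 1))**2 = (43 - 3/(-16))**2 = (43 - 3*(-1/16))**2 = (43 + 3/16)**2 = (691/16)**2 = 477481/256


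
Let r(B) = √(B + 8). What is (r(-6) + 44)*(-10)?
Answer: -440 - 10*√2 ≈ -454.14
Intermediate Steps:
r(B) = √(8 + B)
(r(-6) + 44)*(-10) = (√(8 - 6) + 44)*(-10) = (√2 + 44)*(-10) = (44 + √2)*(-10) = -440 - 10*√2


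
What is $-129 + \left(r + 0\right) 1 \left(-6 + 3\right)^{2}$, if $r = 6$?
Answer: $-75$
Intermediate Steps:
$-129 + \left(r + 0\right) 1 \left(-6 + 3\right)^{2} = -129 + \left(6 + 0\right) 1 \left(-6 + 3\right)^{2} = -129 + 6 \cdot 1 \left(-3\right)^{2} = -129 + 6 \cdot 9 = -129 + 54 = -75$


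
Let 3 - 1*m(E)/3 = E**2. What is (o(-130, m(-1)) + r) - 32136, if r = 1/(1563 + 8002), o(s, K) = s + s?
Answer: -309867739/9565 ≈ -32396.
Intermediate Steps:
m(E) = 9 - 3*E**2
o(s, K) = 2*s
r = 1/9565 ≈ 0.00010455
(o(-130, m(-1)) + r) - 32136 = (2*(-130) + 1/9565) - 32136 = (-260 + 1/9565) - 32136 = -2486899/9565 - 32136 = -309867739/9565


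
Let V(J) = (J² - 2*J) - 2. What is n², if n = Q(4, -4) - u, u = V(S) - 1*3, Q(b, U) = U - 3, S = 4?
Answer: 100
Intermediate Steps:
Q(b, U) = -3 + U
V(J) = -2 + J² - 2*J
u = 3 (u = (-2 + 4² - 2*4) - 1*3 = (-2 + 16 - 8) - 3 = 6 - 3 = 3)
n = -10 (n = (-3 - 4) - 1*3 = -7 - 3 = -10)
n² = (-10)² = 100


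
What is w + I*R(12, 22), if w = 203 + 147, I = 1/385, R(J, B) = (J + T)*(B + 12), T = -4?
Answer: 135022/385 ≈ 350.71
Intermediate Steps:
R(J, B) = (-4 + J)*(12 + B) (R(J, B) = (J - 4)*(B + 12) = (-4 + J)*(12 + B))
I = 1/385 ≈ 0.0025974
w = 350
w + I*R(12, 22) = 350 + (-48 - 4*22 + 12*12 + 22*12)/385 = 350 + (-48 - 88 + 144 + 264)/385 = 350 + (1/385)*272 = 350 + 272/385 = 135022/385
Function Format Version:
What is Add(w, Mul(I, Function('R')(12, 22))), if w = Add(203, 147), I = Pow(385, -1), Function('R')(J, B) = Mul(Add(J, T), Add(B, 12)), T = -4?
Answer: Rational(135022, 385) ≈ 350.71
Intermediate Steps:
Function('R')(J, B) = Mul(Add(-4, J), Add(12, B)) (Function('R')(J, B) = Mul(Add(J, -4), Add(B, 12)) = Mul(Add(-4, J), Add(12, B)))
I = Rational(1, 385) ≈ 0.0025974
w = 350
Add(w, Mul(I, Function('R')(12, 22))) = Add(350, Mul(Rational(1, 385), Add(-48, Mul(-4, 22), Mul(12, 12), Mul(22, 12)))) = Add(350, Mul(Rational(1, 385), Add(-48, -88, 144, 264))) = Add(350, Mul(Rational(1, 385), 272)) = Add(350, Rational(272, 385)) = Rational(135022, 385)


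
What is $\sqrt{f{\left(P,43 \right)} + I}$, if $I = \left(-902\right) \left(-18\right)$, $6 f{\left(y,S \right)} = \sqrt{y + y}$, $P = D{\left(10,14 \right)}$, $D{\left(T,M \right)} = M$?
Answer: $\frac{\sqrt{146124 + 3 \sqrt{7}}}{3} \approx 127.42$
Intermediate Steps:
$P = 14$
$f{\left(y,S \right)} = \frac{\sqrt{2} \sqrt{y}}{6}$ ($f{\left(y,S \right)} = \frac{\sqrt{y + y}}{6} = \frac{\sqrt{2 y}}{6} = \frac{\sqrt{2} \sqrt{y}}{6}$)
$I = 16236$
$\sqrt{f{\left(P,43 \right)} + I} = \sqrt{\frac{\sqrt{2} \sqrt{14}}{6} + 16236} = \sqrt{\frac{\sqrt{7}}{3} + 16236} = \sqrt{16236 + \frac{\sqrt{7}}{3}}$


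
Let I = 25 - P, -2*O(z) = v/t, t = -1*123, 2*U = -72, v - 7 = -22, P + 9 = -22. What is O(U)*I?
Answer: -140/41 ≈ -3.4146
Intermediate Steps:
P = -31 (P = -9 - 22 = -31)
v = -15 (v = 7 - 22 = -15)
U = -36 (U = (1/2)*(-72) = -36)
t = -123
O(z) = -5/82 (O(z) = -(-15)/(2*(-123)) = -(-15)*(-1)/(2*123) = -1/2*5/41 = -5/82)
I = 56 (I = 25 - 1*(-31) = 25 + 31 = 56)
O(U)*I = -5/82*56 = -140/41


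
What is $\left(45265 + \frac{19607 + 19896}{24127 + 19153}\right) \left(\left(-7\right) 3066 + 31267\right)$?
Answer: $\frac{3841812166583}{8656} \approx 4.4383 \cdot 10^{8}$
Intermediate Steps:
$\left(45265 + \frac{19607 + 19896}{24127 + 19153}\right) \left(\left(-7\right) 3066 + 31267\right) = \left(45265 + \frac{39503}{43280}\right) \left(-21462 + 31267\right) = \left(45265 + 39503 \cdot \frac{1}{43280}\right) 9805 = \left(45265 + \frac{39503}{43280}\right) 9805 = \frac{1959108703}{43280} \cdot 9805 = \frac{3841812166583}{8656}$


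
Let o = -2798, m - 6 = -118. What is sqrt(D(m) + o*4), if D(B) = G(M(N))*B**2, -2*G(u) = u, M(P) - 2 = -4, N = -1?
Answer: 26*sqrt(2) ≈ 36.770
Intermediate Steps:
M(P) = -2 (M(P) = 2 - 4 = -2)
m = -112 (m = 6 - 118 = -112)
G(u) = -u/2
D(B) = B**2 (D(B) = (-1/2*(-2))*B**2 = 1*B**2 = B**2)
sqrt(D(m) + o*4) = sqrt((-112)**2 - 2798*4) = sqrt(12544 - 11192) = sqrt(1352) = 26*sqrt(2)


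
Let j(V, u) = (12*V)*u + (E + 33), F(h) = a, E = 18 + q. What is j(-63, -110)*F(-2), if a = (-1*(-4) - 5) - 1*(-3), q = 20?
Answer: 166462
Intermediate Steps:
E = 38 (E = 18 + 20 = 38)
a = 2 (a = (4 - 5) + 3 = -1 + 3 = 2)
F(h) = 2
j(V, u) = 71 + 12*V*u (j(V, u) = (12*V)*u + (38 + 33) = 12*V*u + 71 = 71 + 12*V*u)
j(-63, -110)*F(-2) = (71 + 12*(-63)*(-110))*2 = (71 + 83160)*2 = 83231*2 = 166462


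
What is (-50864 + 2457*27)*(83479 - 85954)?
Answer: -38300625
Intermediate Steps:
(-50864 + 2457*27)*(83479 - 85954) = (-50864 + 66339)*(-2475) = 15475*(-2475) = -38300625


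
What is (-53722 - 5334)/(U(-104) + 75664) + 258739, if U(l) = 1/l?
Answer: 2036025279821/7869055 ≈ 2.5874e+5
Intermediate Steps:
(-53722 - 5334)/(U(-104) + 75664) + 258739 = (-53722 - 5334)/(1/(-104) + 75664) + 258739 = -59056/(-1/104 + 75664) + 258739 = -59056/7869055/104 + 258739 = -59056*104/7869055 + 258739 = -6141824/7869055 + 258739 = 2036025279821/7869055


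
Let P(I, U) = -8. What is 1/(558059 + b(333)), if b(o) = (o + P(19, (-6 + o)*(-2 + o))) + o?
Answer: 1/558717 ≈ 1.7898e-6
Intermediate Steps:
b(o) = -8 + 2*o (b(o) = (o - 8) + o = (-8 + o) + o = -8 + 2*o)
1/(558059 + b(333)) = 1/(558059 + (-8 + 2*333)) = 1/(558059 + (-8 + 666)) = 1/(558059 + 658) = 1/558717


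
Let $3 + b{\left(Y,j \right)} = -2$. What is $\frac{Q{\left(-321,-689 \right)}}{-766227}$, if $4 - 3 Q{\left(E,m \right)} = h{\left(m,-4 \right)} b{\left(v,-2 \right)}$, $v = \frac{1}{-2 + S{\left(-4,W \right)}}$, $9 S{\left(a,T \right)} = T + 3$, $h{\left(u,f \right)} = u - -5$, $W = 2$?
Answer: $\frac{488}{328383} \approx 0.0014861$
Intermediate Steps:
$h{\left(u,f \right)} = 5 + u$ ($h{\left(u,f \right)} = u + 5 = 5 + u$)
$S{\left(a,T \right)} = \frac{1}{3} + \frac{T}{9}$ ($S{\left(a,T \right)} = \frac{T + 3}{9} = \frac{3 + T}{9} = \frac{1}{3} + \frac{T}{9}$)
$v = - \frac{9}{13}$ ($v = \frac{1}{-2 + \left(\frac{1}{3} + \frac{1}{9} \cdot 2\right)} = \frac{1}{-2 + \left(\frac{1}{3} + \frac{2}{9}\right)} = \frac{1}{-2 + \frac{5}{9}} = \frac{1}{- \frac{13}{9}} = - \frac{9}{13} \approx -0.69231$)
$b{\left(Y,j \right)} = -5$ ($b{\left(Y,j \right)} = -3 - 2 = -5$)
$Q{\left(E,m \right)} = \frac{29}{3} + \frac{5 m}{3}$ ($Q{\left(E,m \right)} = \frac{4}{3} - \frac{\left(5 + m\right) \left(-5\right)}{3} = \frac{4}{3} - \frac{-25 - 5 m}{3} = \frac{4}{3} + \left(\frac{25}{3} + \frac{5 m}{3}\right) = \frac{29}{3} + \frac{5 m}{3}$)
$\frac{Q{\left(-321,-689 \right)}}{-766227} = \frac{\frac{29}{3} + \frac{5}{3} \left(-689\right)}{-766227} = \left(\frac{29}{3} - \frac{3445}{3}\right) \left(- \frac{1}{766227}\right) = \left(- \frac{3416}{3}\right) \left(- \frac{1}{766227}\right) = \frac{488}{328383}$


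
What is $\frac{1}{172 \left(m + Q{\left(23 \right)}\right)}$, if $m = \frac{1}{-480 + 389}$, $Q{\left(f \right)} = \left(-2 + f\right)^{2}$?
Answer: $\frac{91}{6902360} \approx 1.3184 \cdot 10^{-5}$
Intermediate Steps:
$m = - \frac{1}{91}$ ($m = \frac{1}{-91} = - \frac{1}{91} \approx -0.010989$)
$\frac{1}{172 \left(m + Q{\left(23 \right)}\right)} = \frac{1}{172 \left(- \frac{1}{91} + \left(-2 + 23\right)^{2}\right)} = \frac{1}{172 \left(- \frac{1}{91} + 21^{2}\right)} = \frac{1}{172 \left(- \frac{1}{91} + 441\right)} = \frac{1}{172 \cdot \frac{40130}{91}} = \frac{1}{\frac{6902360}{91}} = \frac{91}{6902360}$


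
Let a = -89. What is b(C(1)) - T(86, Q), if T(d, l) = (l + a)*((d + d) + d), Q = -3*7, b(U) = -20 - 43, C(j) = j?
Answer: 28317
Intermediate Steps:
b(U) = -63
Q = -21
T(d, l) = 3*d*(-89 + l) (T(d, l) = (l - 89)*((d + d) + d) = (-89 + l)*(2*d + d) = (-89 + l)*(3*d) = 3*d*(-89 + l))
b(C(1)) - T(86, Q) = -63 - 3*86*(-89 - 21) = -63 - 3*86*(-110) = -63 - 1*(-28380) = -63 + 28380 = 28317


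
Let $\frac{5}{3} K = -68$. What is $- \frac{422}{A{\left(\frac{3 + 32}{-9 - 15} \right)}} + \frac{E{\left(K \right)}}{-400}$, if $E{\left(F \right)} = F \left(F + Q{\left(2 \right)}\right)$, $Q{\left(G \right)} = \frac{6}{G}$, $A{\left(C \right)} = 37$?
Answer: $- \frac{1411643}{92500} \approx -15.261$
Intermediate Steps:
$K = - \frac{204}{5}$ ($K = \frac{3}{5} \left(-68\right) = - \frac{204}{5} \approx -40.8$)
$E{\left(F \right)} = F \left(3 + F\right)$ ($E{\left(F \right)} = F \left(F + \frac{6}{2}\right) = F \left(F + 6 \cdot \frac{1}{2}\right) = F \left(F + 3\right) = F \left(3 + F\right)$)
$- \frac{422}{A{\left(\frac{3 + 32}{-9 - 15} \right)}} + \frac{E{\left(K \right)}}{-400} = - \frac{422}{37} + \frac{\left(- \frac{204}{5}\right) \left(3 - \frac{204}{5}\right)}{-400} = \left(-422\right) \frac{1}{37} + \left(- \frac{204}{5}\right) \left(- \frac{189}{5}\right) \left(- \frac{1}{400}\right) = - \frac{422}{37} + \frac{38556}{25} \left(- \frac{1}{400}\right) = - \frac{422}{37} - \frac{9639}{2500} = - \frac{1411643}{92500}$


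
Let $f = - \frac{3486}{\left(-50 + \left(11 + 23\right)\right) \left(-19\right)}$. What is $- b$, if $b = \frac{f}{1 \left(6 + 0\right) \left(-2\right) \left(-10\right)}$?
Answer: $\frac{581}{6080} \approx 0.095559$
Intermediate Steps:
$f = - \frac{1743}{152}$ ($f = - \frac{3486}{\left(-50 + 34\right) \left(-19\right)} = - \frac{3486}{\left(-16\right) \left(-19\right)} = - \frac{3486}{304} = \left(-3486\right) \frac{1}{304} = - \frac{1743}{152} \approx -11.467$)
$b = - \frac{581}{6080}$ ($b = - \frac{1743}{152 \cdot 1 \left(6 + 0\right) \left(-2\right) \left(-10\right)} = - \frac{1743}{152 \cdot 1 \cdot 6 \left(-2\right) \left(-10\right)} = - \frac{1743}{152 \cdot 6 \left(-2\right) \left(-10\right)} = - \frac{1743}{152 \left(\left(-12\right) \left(-10\right)\right)} = - \frac{1743}{152 \cdot 120} = \left(- \frac{1743}{152}\right) \frac{1}{120} = - \frac{581}{6080} \approx -0.095559$)
$- b = \left(-1\right) \left(- \frac{581}{6080}\right) = \frac{581}{6080}$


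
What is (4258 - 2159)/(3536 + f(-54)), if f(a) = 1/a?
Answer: 113346/190943 ≈ 0.59361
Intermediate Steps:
(4258 - 2159)/(3536 + f(-54)) = (4258 - 2159)/(3536 + 1/(-54)) = 2099/(3536 - 1/54) = 2099/(190943/54) = 2099*(54/190943) = 113346/190943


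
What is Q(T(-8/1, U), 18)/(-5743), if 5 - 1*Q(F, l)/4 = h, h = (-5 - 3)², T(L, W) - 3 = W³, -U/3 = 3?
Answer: 236/5743 ≈ 0.041094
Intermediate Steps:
U = -9 (U = -3*3 = -9)
T(L, W) = 3 + W³
h = 64 (h = (-8)² = 64)
Q(F, l) = -236 (Q(F, l) = 20 - 4*64 = 20 - 256 = -236)
Q(T(-8/1, U), 18)/(-5743) = -236/(-5743) = -236*(-1/5743) = 236/5743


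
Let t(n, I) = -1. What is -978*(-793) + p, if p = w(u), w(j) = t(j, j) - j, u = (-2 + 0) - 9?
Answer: 775564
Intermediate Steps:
u = -11 (u = -2 - 9 = -11)
w(j) = -1 - j
p = 10 (p = -1 - 1*(-11) = -1 + 11 = 10)
-978*(-793) + p = -978*(-793) + 10 = 775554 + 10 = 775564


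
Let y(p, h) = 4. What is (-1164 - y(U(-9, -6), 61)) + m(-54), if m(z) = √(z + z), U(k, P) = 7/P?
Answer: -1168 + 6*I*√3 ≈ -1168.0 + 10.392*I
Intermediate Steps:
m(z) = √2*√z (m(z) = √(2*z) = √2*√z)
(-1164 - y(U(-9, -6), 61)) + m(-54) = (-1164 - 1*4) + √2*√(-54) = (-1164 - 4) + √2*(3*I*√6) = -1168 + 6*I*√3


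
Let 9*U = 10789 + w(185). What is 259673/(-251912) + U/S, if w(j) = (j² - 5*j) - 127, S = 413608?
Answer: -39814621513/39072306936 ≈ -1.0190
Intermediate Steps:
w(j) = -127 + j² - 5*j
U = 14654/3 (U = (10789 + (-127 + 185² - 5*185))/9 = (10789 + (-127 + 34225 - 925))/9 = (10789 + 33173)/9 = (⅑)*43962 = 14654/3 ≈ 4884.7)
259673/(-251912) + U/S = 259673/(-251912) + (14654/3)/413608 = 259673*(-1/251912) + (14654/3)*(1/413608) = -259673/251912 + 7327/620412 = -39814621513/39072306936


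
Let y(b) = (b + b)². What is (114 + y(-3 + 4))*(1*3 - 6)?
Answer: -354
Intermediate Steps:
y(b) = 4*b² (y(b) = (2*b)² = 4*b²)
(114 + y(-3 + 4))*(1*3 - 6) = (114 + 4*(-3 + 4)²)*(1*3 - 6) = (114 + 4*1²)*(3 - 6) = (114 + 4*1)*(-3) = (114 + 4)*(-3) = 118*(-3) = -354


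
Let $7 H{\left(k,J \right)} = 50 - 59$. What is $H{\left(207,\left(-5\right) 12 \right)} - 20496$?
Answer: $- \frac{143481}{7} \approx -20497.0$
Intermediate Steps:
$H{\left(k,J \right)} = - \frac{9}{7}$ ($H{\left(k,J \right)} = \frac{50 - 59}{7} = \frac{1}{7} \left(-9\right) = - \frac{9}{7}$)
$H{\left(207,\left(-5\right) 12 \right)} - 20496 = - \frac{9}{7} - 20496 = - \frac{143481}{7}$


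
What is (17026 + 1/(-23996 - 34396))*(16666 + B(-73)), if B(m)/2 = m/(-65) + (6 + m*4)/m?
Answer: 9833457045363191/34633755 ≈ 2.8393e+8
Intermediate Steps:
B(m) = -2*m/65 + 2*(6 + 4*m)/m (B(m) = 2*(m/(-65) + (6 + m*4)/m) = 2*(m*(-1/65) + (6 + 4*m)/m) = 2*(-m/65 + (6 + 4*m)/m) = -2*m/65 + 2*(6 + 4*m)/m)
(17026 + 1/(-23996 - 34396))*(16666 + B(-73)) = (17026 + 1/(-23996 - 34396))*(16666 + (8 + 12/(-73) - 2/65*(-73))) = (17026 + 1/(-58392))*(16666 + (8 + 12*(-1/73) + 146/65)) = (17026 - 1/58392)*(16666 + (8 - 12/73 + 146/65)) = 994182191*(16666 + 47838/4745)/58392 = (994182191/58392)*(79128008/4745) = 9833457045363191/34633755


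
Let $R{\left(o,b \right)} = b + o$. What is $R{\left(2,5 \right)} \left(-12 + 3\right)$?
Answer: $-63$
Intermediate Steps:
$R{\left(2,5 \right)} \left(-12 + 3\right) = \left(5 + 2\right) \left(-12 + 3\right) = 7 \left(-9\right) = -63$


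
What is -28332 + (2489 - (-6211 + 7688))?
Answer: -27320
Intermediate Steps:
-28332 + (2489 - (-6211 + 7688)) = -28332 + (2489 - 1*1477) = -28332 + (2489 - 1477) = -28332 + 1012 = -27320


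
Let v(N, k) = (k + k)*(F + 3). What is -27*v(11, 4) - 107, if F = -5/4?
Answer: -485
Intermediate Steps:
F = -5/4 (F = -5*¼ = -5/4 ≈ -1.2500)
v(N, k) = 7*k/2 (v(N, k) = (k + k)*(-5/4 + 3) = (2*k)*(7/4) = 7*k/2)
-27*v(11, 4) - 107 = -189*4/2 - 107 = -27*14 - 107 = -378 - 107 = -485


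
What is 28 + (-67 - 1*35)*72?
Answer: -7316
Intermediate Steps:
28 + (-67 - 1*35)*72 = 28 + (-67 - 35)*72 = 28 - 102*72 = 28 - 7344 = -7316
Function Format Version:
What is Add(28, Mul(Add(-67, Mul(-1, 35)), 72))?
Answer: -7316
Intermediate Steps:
Add(28, Mul(Add(-67, Mul(-1, 35)), 72)) = Add(28, Mul(Add(-67, -35), 72)) = Add(28, Mul(-102, 72)) = Add(28, -7344) = -7316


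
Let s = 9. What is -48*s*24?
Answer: -10368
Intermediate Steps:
-48*s*24 = -48*9*24 = -432*24 = -10368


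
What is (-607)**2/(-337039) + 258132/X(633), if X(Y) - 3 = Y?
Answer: 7230518132/17863067 ≈ 404.77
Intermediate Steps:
X(Y) = 3 + Y
(-607)**2/(-337039) + 258132/X(633) = (-607)**2/(-337039) + 258132/(3 + 633) = 368449*(-1/337039) + 258132/636 = -368449/337039 + 258132*(1/636) = -368449/337039 + 21511/53 = 7230518132/17863067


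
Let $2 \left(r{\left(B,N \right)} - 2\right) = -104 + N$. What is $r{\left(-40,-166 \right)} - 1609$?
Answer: $-1742$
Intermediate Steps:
$r{\left(B,N \right)} = -50 + \frac{N}{2}$ ($r{\left(B,N \right)} = 2 + \frac{-104 + N}{2} = 2 + \left(-52 + \frac{N}{2}\right) = -50 + \frac{N}{2}$)
$r{\left(-40,-166 \right)} - 1609 = \left(-50 + \frac{1}{2} \left(-166\right)\right) - 1609 = \left(-50 - 83\right) - 1609 = -133 - 1609 = -1742$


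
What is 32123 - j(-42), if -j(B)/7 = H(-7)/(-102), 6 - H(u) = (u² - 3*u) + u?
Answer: 1092315/34 ≈ 32127.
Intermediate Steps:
H(u) = 6 - u² + 2*u (H(u) = 6 - ((u² - 3*u) + u) = 6 - (u² - 2*u) = 6 + (-u² + 2*u) = 6 - u² + 2*u)
j(B) = -133/34 (j(B) = -7*(6 - 1*(-7)² + 2*(-7))/(-102) = -7*(6 - 1*49 - 14)*(-1)/102 = -7*(6 - 49 - 14)*(-1)/102 = -(-399)*(-1)/102 = -7*19/34 = -133/34)
32123 - j(-42) = 32123 - 1*(-133/34) = 32123 + 133/34 = 1092315/34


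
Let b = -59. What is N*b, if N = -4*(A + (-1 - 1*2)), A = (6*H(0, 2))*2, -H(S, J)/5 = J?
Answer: -29028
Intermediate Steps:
H(S, J) = -5*J
A = -120 (A = (6*(-5*2))*2 = (6*(-10))*2 = -60*2 = -120)
N = 492 (N = -4*(-120 + (-1 - 1*2)) = -4*(-120 + (-1 - 2)) = -4*(-120 - 3) = -4*(-123) = 492)
N*b = 492*(-59) = -29028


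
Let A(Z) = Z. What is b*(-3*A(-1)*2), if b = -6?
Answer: -36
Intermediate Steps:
b*(-3*A(-1)*2) = -6*(-3*(-1))*2 = -18*2 = -6*6 = -36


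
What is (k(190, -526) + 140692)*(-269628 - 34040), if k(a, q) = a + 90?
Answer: -42808685296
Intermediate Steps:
k(a, q) = 90 + a
(k(190, -526) + 140692)*(-269628 - 34040) = ((90 + 190) + 140692)*(-269628 - 34040) = (280 + 140692)*(-303668) = 140972*(-303668) = -42808685296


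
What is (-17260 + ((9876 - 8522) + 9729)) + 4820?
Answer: -1357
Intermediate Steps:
(-17260 + ((9876 - 8522) + 9729)) + 4820 = (-17260 + (1354 + 9729)) + 4820 = (-17260 + 11083) + 4820 = -6177 + 4820 = -1357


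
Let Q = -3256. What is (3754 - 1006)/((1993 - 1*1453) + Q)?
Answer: -687/679 ≈ -1.0118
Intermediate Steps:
(3754 - 1006)/((1993 - 1*1453) + Q) = (3754 - 1006)/((1993 - 1*1453) - 3256) = 2748/((1993 - 1453) - 3256) = 2748/(540 - 3256) = 2748/(-2716) = 2748*(-1/2716) = -687/679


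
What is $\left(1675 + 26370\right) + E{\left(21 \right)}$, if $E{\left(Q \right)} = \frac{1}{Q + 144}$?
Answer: $\frac{4627426}{165} \approx 28045.0$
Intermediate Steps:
$E{\left(Q \right)} = \frac{1}{144 + Q}$
$\left(1675 + 26370\right) + E{\left(21 \right)} = \left(1675 + 26370\right) + \frac{1}{144 + 21} = 28045 + \frac{1}{165} = \frac{4627426}{165}$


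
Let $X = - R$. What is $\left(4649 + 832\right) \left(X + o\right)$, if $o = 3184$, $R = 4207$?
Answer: $-5607063$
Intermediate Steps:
$X = -4207$ ($X = \left(-1\right) 4207 = -4207$)
$\left(4649 + 832\right) \left(X + o\right) = \left(4649 + 832\right) \left(-4207 + 3184\right) = 5481 \left(-1023\right) = -5607063$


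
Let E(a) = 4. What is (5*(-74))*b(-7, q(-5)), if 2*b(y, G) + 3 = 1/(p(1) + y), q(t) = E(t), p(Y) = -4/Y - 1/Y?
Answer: 6845/12 ≈ 570.42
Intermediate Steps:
p(Y) = -5/Y
q(t) = 4
b(y, G) = -3/2 + 1/(2*(-5 + y)) (b(y, G) = -3/2 + 1/(2*(-5/1 + y)) = -3/2 + 1/(2*(-5*1 + y)) = -3/2 + 1/(2*(-5 + y)))
(5*(-74))*b(-7, q(-5)) = (5*(-74))*((16 - 3*(-7))/(2*(-5 - 7))) = -185*(16 + 21)/(-12) = -185*(-1)*37/12 = -370*(-37/24) = 6845/12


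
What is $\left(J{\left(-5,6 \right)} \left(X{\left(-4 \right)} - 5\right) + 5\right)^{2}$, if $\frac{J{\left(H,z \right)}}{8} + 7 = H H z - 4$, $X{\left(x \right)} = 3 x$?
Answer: $357172201$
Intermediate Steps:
$J{\left(H,z \right)} = -88 + 8 z H^{2}$ ($J{\left(H,z \right)} = -56 + 8 \left(H H z - 4\right) = -56 + 8 \left(H^{2} z - 4\right) = -56 + 8 \left(z H^{2} - 4\right) = -56 + 8 \left(-4 + z H^{2}\right) = -56 + \left(-32 + 8 z H^{2}\right) = -88 + 8 z H^{2}$)
$\left(J{\left(-5,6 \right)} \left(X{\left(-4 \right)} - 5\right) + 5\right)^{2} = \left(\left(-88 + 8 \cdot 6 \left(-5\right)^{2}\right) \left(3 \left(-4\right) - 5\right) + 5\right)^{2} = \left(\left(-88 + 8 \cdot 6 \cdot 25\right) \left(-12 - 5\right) + 5\right)^{2} = \left(\left(-88 + 1200\right) \left(-17\right) + 5\right)^{2} = \left(1112 \left(-17\right) + 5\right)^{2} = \left(-18904 + 5\right)^{2} = \left(-18899\right)^{2} = 357172201$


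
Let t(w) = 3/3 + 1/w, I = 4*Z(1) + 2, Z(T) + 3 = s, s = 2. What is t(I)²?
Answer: ¼ ≈ 0.25000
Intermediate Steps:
Z(T) = -1 (Z(T) = -3 + 2 = -1)
I = -2 (I = 4*(-1) + 2 = -4 + 2 = -2)
t(w) = 1 + 1/w (t(w) = 3*(⅓) + 1/w = 1 + 1/w)
t(I)² = ((1 - 2)/(-2))² = (-½*(-1))² = (½)² = ¼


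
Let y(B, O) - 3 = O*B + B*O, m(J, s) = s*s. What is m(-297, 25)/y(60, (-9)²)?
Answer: 625/9723 ≈ 0.064281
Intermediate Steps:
m(J, s) = s²
y(B, O) = 3 + 2*B*O (y(B, O) = 3 + (O*B + B*O) = 3 + (B*O + B*O) = 3 + 2*B*O)
m(-297, 25)/y(60, (-9)²) = 25²/(3 + 2*60*(-9)²) = 625/(3 + 2*60*81) = 625/(3 + 9720) = 625/9723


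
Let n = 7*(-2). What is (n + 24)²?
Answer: 100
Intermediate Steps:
n = -14
(n + 24)² = (-14 + 24)² = 10² = 100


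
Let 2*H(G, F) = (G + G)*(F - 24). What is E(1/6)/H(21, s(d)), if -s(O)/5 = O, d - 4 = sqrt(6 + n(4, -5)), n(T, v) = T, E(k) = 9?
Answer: -22/1967 + 5*sqrt(10)/3934 ≈ -0.0071654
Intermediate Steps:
d = 4 + sqrt(10) (d = 4 + sqrt(6 + 4) = 4 + sqrt(10) ≈ 7.1623)
s(O) = -5*O
H(G, F) = G*(-24 + F) (H(G, F) = ((G + G)*(F - 24))/2 = ((2*G)*(-24 + F))/2 = (2*G*(-24 + F))/2 = G*(-24 + F))
E(1/6)/H(21, s(d)) = 9/((21*(-24 - 5*(4 + sqrt(10))))) = 9/((21*(-24 + (-20 - 5*sqrt(10))))) = 9/((21*(-44 - 5*sqrt(10)))) = 9/(-924 - 105*sqrt(10))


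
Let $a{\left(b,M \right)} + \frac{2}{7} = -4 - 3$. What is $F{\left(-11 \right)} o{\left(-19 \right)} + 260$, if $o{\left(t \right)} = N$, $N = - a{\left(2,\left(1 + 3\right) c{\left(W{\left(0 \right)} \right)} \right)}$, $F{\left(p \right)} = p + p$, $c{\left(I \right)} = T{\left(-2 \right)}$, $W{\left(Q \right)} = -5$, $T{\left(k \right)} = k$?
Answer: $\frac{698}{7} \approx 99.714$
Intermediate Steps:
$c{\left(I \right)} = -2$
$F{\left(p \right)} = 2 p$
$a{\left(b,M \right)} = - \frac{51}{7}$ ($a{\left(b,M \right)} = - \frac{2}{7} - 7 = - \frac{51}{7}$)
$N = \frac{51}{7}$ ($N = \left(-1\right) \left(- \frac{51}{7}\right) = \frac{51}{7} \approx 7.2857$)
$o{\left(t \right)} = \frac{51}{7}$
$F{\left(-11 \right)} o{\left(-19 \right)} + 260 = 2 \left(-11\right) \frac{51}{7} + 260 = \left(-22\right) \frac{51}{7} + 260 = - \frac{1122}{7} + 260 = \frac{698}{7}$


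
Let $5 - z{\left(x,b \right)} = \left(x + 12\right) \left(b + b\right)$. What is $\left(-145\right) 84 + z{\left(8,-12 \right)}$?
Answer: $-11695$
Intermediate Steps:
$z{\left(x,b \right)} = 5 - 2 b \left(12 + x\right)$ ($z{\left(x,b \right)} = 5 - \left(x + 12\right) \left(b + b\right) = 5 - \left(12 + x\right) 2 b = 5 - 2 b \left(12 + x\right)$)
$\left(-145\right) 84 + z{\left(8,-12 \right)} = \left(-145\right) 84 - \left(-293 - 192\right) = -12180 + \left(5 + 288 + 192\right) = -12180 + 485 = -11695$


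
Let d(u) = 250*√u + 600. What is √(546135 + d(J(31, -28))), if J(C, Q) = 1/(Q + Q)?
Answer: √(107160060 + 1750*I*√14)/14 ≈ 739.42 + 0.022591*I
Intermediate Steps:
J(C, Q) = 1/(2*Q)
d(u) = 600 + 250*√u
√(546135 + d(J(31, -28))) = √(546135 + (600 + 250*√((½)/(-28)))) = √(546135 + (600 + 250*√((½)*(-1/28)))) = √(546135 + (600 + 250*√(-1/56))) = √(546135 + (600 + 250*(I*√14/28))) = √(546135 + (600 + 125*I*√14/14)) = √(546735 + 125*I*√14/14)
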